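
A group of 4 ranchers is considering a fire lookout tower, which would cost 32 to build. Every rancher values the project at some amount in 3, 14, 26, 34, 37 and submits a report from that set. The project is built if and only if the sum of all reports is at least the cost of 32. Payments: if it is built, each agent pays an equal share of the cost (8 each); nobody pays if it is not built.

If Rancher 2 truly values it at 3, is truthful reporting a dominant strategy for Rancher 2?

Yes

Check each profile of the others' reports and compare truth against every alternative report.
Others report (3, 3, 14): truth gives 0, best alternative gives -5.
Others report (3, 14, 3): truth gives 0, best alternative gives -5.
Others report (14, 3, 3): truth gives 0, best alternative gives -5.
Others report (3, 3, 26): truth gives -5, best alternative gives -5.
Others report (3, 3, 34): truth gives -5, best alternative gives -5.
Others report (3, 3, 37): truth gives -5, best alternative gives -5.
(Remaining 119 profiles checked similarly; truth is weakly best in each.)
In every case the truthful report is at least as good as any alternative, so it is a dominant strategy.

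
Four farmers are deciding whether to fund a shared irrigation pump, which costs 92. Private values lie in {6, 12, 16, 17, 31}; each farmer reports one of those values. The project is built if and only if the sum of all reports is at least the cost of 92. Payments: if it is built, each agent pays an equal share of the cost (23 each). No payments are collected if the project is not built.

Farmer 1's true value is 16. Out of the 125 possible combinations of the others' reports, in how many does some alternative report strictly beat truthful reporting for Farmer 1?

6

Others report (16, 31, 31): truth gives -7; report 6 gives 0 > -7. Violating.
Others report (17, 31, 31): truth gives -7; report 6 gives 0 > -7. Violating.
Others report (31, 16, 31): truth gives -7; report 6 gives 0 > -7. Violating.
Others report (31, 17, 31): truth gives -7; report 6 gives 0 > -7. Violating.
Others report (6, 6, 6): truth gives 0; no alternative beats it.
Others report (6, 6, 12): truth gives 0; no alternative beats it.
(Checking all 125 profiles: 6 have a profitable deviation, 119 do not.)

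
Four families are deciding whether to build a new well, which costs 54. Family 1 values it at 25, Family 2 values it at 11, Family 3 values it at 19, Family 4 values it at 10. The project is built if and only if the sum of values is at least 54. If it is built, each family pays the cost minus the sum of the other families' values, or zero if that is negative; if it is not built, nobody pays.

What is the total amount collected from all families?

22

Total value 65 ≥ cost 54, so it is built.
Family 1: others sum to 40; max(0, 54 - 40) = 14.
Family 2: others sum to 54; max(0, 54 - 54) = 0.
Family 3: others sum to 46; max(0, 54 - 46) = 8.
Family 4: others sum to 55; max(0, 54 - 55) = 0.
Total collected = 14 + 0 + 8 + 0 = 22.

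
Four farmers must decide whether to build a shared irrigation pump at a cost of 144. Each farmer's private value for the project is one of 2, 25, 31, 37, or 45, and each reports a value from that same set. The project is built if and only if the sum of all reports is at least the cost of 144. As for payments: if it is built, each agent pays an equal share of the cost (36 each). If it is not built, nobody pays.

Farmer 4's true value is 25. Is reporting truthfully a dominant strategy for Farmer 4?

No

Consider the case where Farmer 1 reports 31, Farmer 2 reports 45 and Farmer 3 reports 45.
Truthful report 25: project built, pays 36, utility 25 - 36 = -11.
Report 2 instead: project not built, utility 0.
Since 0 > -11, reporting 2 is strictly better here, so truthful reporting is not dominant.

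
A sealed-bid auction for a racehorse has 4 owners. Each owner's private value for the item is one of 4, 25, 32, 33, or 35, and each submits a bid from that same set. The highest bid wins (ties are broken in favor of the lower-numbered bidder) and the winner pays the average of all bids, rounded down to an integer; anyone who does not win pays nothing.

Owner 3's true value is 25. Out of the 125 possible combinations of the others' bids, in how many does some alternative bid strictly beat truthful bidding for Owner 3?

26

Others bid (4, 4, 32): truth gives 0; bid 32 gives 7 > 0. Violating.
Others bid (4, 4, 33): truth gives 0; bid 33 gives 7 > 0. Violating.
Others bid (4, 4, 35): truth gives 0; bid 35 gives 6 > 0. Violating.
Others bid (4, 25, 4): truth gives 0; bid 32 gives 9 > 0. Violating.
Others bid (4, 4, 4): truth gives 16; no alternative beats it.
Others bid (4, 4, 25): truth gives 11; no alternative beats it.
(Checking all 125 profiles: 26 have a profitable deviation, 99 do not.)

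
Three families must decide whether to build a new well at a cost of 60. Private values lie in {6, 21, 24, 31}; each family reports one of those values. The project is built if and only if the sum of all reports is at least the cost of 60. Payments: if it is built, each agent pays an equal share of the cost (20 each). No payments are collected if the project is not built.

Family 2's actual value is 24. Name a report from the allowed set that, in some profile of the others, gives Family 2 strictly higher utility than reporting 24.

31

Suppose Family 1 reports 6 and Family 3 reports 24.
Report 24: project not built, utility 0.
Report 31: project built, pays 20, utility 24 - 20 = 4.
So reporting 31 beats truth here (4 > 0).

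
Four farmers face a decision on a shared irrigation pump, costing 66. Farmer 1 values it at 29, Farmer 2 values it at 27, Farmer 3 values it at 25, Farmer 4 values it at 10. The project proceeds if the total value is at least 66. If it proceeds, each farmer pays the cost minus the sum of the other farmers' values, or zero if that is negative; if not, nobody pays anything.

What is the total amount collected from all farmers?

Total value 91 ≥ cost 66, so it is built.
Farmer 1: others sum to 62; max(0, 66 - 62) = 4.
Farmer 2: others sum to 64; max(0, 66 - 64) = 2.
Farmer 3: others sum to 66; max(0, 66 - 66) = 0.
Farmer 4: others sum to 81; max(0, 66 - 81) = 0.
Total collected = 4 + 2 + 0 + 0 = 6.

6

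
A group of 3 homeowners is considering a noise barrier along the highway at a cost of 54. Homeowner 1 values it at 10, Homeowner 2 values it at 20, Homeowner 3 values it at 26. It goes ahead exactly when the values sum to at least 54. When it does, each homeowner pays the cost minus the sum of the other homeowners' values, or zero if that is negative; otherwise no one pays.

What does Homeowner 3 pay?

24

Total value 56 ≥ cost 54, so the project is built.
The other homeowners' values sum to 30.
Cost minus that sum is 54 - 30 = 24.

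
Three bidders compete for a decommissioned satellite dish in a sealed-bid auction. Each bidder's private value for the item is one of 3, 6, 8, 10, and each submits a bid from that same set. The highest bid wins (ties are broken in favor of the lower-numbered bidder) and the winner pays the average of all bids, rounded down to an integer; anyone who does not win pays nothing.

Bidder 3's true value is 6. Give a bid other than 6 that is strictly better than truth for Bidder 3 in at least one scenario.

Suppose Bidder 1 bids 3 and Bidder 2 bids 6.
Bid 6: loses, pays 0, utility 0.
Bid 8: wins, pays 5, utility 6 - 5 = 1.
So bidding 8 beats truth here (1 > 0).

8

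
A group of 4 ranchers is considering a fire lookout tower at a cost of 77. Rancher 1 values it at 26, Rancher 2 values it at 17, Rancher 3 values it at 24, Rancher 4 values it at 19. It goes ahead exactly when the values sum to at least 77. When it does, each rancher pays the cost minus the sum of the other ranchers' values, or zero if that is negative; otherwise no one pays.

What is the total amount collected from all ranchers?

50

Total value 86 ≥ cost 77, so it is built.
Rancher 1: others sum to 60; max(0, 77 - 60) = 17.
Rancher 2: others sum to 69; max(0, 77 - 69) = 8.
Rancher 3: others sum to 62; max(0, 77 - 62) = 15.
Rancher 4: others sum to 67; max(0, 77 - 67) = 10.
Total collected = 17 + 8 + 15 + 10 = 50.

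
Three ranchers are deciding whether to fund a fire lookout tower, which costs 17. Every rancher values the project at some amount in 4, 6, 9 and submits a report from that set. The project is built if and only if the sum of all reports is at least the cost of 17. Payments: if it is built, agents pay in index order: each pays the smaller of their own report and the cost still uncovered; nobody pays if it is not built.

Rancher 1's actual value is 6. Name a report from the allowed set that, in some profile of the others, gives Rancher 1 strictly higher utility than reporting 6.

Suppose Rancher 2 reports 4 and Rancher 3 reports 9.
Report 6: project built, pays 6, utility 6 - 6 = 0.
Report 4: project built, pays 4, utility 6 - 4 = 2.
So reporting 4 beats truth here (2 > 0).

4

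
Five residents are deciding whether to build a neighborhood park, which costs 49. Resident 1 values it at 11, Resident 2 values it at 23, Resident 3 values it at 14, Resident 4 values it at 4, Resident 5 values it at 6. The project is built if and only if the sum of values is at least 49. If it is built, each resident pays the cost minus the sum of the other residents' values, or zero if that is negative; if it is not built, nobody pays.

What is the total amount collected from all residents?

Total value 58 ≥ cost 49, so it is built.
Resident 1: others sum to 47; max(0, 49 - 47) = 2.
Resident 2: others sum to 35; max(0, 49 - 35) = 14.
Resident 3: others sum to 44; max(0, 49 - 44) = 5.
Resident 4: others sum to 54; max(0, 49 - 54) = 0.
Resident 5: others sum to 52; max(0, 49 - 52) = 0.
Total collected = 2 + 14 + 5 + 0 + 0 = 21.

21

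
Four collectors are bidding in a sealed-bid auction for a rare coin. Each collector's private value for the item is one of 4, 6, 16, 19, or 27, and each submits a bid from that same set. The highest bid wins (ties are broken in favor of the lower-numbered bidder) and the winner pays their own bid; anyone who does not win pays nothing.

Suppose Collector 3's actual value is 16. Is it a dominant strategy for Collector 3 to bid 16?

No

Consider the case where Collector 1 bids 4, Collector 2 bids 4 and Collector 4 bids 4.
Truthful bid 16: wins, pays 16, utility 16 - 16 = 0.
Bid 6 instead: wins, pays 6, utility 16 - 6 = 10.
Since 10 > 0, bidding 6 is strictly better here, so truthful bidding is not dominant.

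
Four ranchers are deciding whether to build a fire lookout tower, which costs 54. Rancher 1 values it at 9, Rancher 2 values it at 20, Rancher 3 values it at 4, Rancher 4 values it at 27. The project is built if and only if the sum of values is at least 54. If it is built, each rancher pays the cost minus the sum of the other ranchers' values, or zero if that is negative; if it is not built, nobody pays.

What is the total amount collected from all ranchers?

Total value 60 ≥ cost 54, so it is built.
Rancher 1: others sum to 51; max(0, 54 - 51) = 3.
Rancher 2: others sum to 40; max(0, 54 - 40) = 14.
Rancher 3: others sum to 56; max(0, 54 - 56) = 0.
Rancher 4: others sum to 33; max(0, 54 - 33) = 21.
Total collected = 3 + 14 + 0 + 21 = 38.

38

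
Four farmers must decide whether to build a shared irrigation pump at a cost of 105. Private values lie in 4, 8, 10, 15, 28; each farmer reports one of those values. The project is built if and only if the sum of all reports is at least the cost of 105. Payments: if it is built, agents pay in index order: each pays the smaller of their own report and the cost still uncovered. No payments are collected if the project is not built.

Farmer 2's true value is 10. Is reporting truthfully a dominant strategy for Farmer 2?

Yes

Check each profile of the others' reports and compare truth against every alternative report.
Others report (4, 4, 4): truth gives 0, best alternative gives 0.
Others report (4, 4, 8): truth gives 0, best alternative gives 0.
Others report (4, 4, 10): truth gives 0, best alternative gives 0.
Others report (4, 4, 15): truth gives 0, best alternative gives 0.
Others report (4, 4, 28): truth gives 0, best alternative gives 0.
Others report (4, 8, 4): truth gives 0, best alternative gives 0.
(Remaining 119 profiles checked similarly; truth is weakly best in each.)
In every case the truthful report is at least as good as any alternative, so it is a dominant strategy.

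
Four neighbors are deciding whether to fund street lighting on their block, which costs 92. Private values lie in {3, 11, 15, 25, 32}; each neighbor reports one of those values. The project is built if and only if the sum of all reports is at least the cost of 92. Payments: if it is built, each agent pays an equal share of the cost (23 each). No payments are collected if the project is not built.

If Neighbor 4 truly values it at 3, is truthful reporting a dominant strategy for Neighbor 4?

Check each profile of the others' reports and compare truth against every alternative report.
Others report (25, 25, 32): truth gives 0, best alternative gives -20.
Others report (25, 32, 25): truth gives 0, best alternative gives -20.
Others report (32, 25, 25): truth gives 0, best alternative gives -20.
Others report (25, 32, 32): truth gives -20, best alternative gives -20.
Others report (32, 25, 32): truth gives -20, best alternative gives -20.
Others report (32, 32, 25): truth gives -20, best alternative gives -20.
(Remaining 119 profiles checked similarly; truth is weakly best in each.)
In every case the truthful report is at least as good as any alternative, so it is a dominant strategy.

Yes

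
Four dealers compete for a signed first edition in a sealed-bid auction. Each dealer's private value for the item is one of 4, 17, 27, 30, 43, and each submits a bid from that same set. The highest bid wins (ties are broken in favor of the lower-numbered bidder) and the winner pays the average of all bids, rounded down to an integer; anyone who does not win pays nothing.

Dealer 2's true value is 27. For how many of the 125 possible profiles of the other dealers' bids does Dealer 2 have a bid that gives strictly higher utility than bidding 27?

Others bid (4, 4, 4): truth gives 18; bid 17 gives 20 > 18. Violating.
Others bid (4, 4, 17): truth gives 14; bid 17 gives 17 > 14. Violating.
Others bid (4, 4, 30): truth gives 0; bid 30 gives 10 > 0. Violating.
Others bid (4, 4, 43): truth gives 0; bid 43 gives 4 > 0. Violating.
Others bid (4, 4, 27): truth gives 12; no alternative beats it.
Others bid (4, 17, 27): truth gives 9; no alternative beats it.
(Checking all 125 profiles: 44 have a profitable deviation, 81 do not.)

44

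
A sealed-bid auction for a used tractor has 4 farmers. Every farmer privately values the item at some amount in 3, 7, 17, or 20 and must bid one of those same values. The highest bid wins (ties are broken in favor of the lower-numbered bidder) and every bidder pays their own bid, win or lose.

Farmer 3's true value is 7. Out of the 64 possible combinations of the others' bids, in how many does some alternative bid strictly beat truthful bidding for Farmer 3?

Others bid (3, 3, 17): truth gives -7; bid 3 gives -3 > -7. Violating.
Others bid (3, 3, 20): truth gives -7; bid 3 gives -3 > -7. Violating.
Others bid (3, 7, 3): truth gives -7; bid 3 gives -3 > -7. Violating.
Others bid (3, 7, 7): truth gives -7; bid 3 gives -3 > -7. Violating.
Others bid (3, 3, 3): truth gives 0; no alternative beats it.
Others bid (3, 3, 7): truth gives 0; no alternative beats it.
(Checking all 64 profiles: 62 have a profitable deviation, 2 do not.)

62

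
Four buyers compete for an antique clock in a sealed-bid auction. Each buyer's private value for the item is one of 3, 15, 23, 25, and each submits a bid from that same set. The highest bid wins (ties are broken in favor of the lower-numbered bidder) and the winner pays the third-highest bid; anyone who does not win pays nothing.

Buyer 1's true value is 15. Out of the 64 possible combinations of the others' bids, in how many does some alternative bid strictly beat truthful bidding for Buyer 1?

Others bid (3, 3, 23): truth gives 0; bid 23 gives 12 > 0. Violating.
Others bid (3, 3, 25): truth gives 0; bid 25 gives 12 > 0. Violating.
Others bid (3, 23, 3): truth gives 0; bid 23 gives 12 > 0. Violating.
Others bid (3, 25, 3): truth gives 0; bid 25 gives 12 > 0. Violating.
Others bid (3, 3, 3): truth gives 12; no alternative beats it.
Others bid (3, 3, 15): truth gives 12; no alternative beats it.
(Checking all 64 profiles: 6 have a profitable deviation, 58 do not.)

6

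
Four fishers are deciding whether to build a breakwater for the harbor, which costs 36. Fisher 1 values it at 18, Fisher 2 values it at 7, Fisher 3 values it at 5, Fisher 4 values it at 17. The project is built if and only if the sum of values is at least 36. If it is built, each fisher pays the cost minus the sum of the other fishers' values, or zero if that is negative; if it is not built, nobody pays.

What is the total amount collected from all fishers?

Total value 47 ≥ cost 36, so it is built.
Fisher 1: others sum to 29; max(0, 36 - 29) = 7.
Fisher 2: others sum to 40; max(0, 36 - 40) = 0.
Fisher 3: others sum to 42; max(0, 36 - 42) = 0.
Fisher 4: others sum to 30; max(0, 36 - 30) = 6.
Total collected = 7 + 0 + 0 + 6 = 13.

13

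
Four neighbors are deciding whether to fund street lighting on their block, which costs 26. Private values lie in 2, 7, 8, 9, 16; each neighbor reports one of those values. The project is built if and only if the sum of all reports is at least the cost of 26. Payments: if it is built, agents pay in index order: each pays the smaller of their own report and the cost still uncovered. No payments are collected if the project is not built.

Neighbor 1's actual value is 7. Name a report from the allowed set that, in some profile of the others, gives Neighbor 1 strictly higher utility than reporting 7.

2

Suppose Neighbor 2 reports 2, Neighbor 3 reports 7 and Neighbor 4 reports 16.
Report 7: project built, pays 7, utility 7 - 7 = 0.
Report 2: project built, pays 2, utility 7 - 2 = 5.
So reporting 2 beats truth here (5 > 0).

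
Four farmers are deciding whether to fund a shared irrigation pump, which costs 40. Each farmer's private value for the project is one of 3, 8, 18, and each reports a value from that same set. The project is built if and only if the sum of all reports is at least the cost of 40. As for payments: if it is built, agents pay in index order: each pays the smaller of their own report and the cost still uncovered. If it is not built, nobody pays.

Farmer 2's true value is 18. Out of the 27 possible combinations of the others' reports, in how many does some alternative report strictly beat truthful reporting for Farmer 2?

Others report (3, 18, 18): truth gives 0; report 3 gives 15 > 0. Violating.
Others report (8, 8, 18): truth gives 0; report 8 gives 10 > 0. Violating.
Others report (8, 18, 8): truth gives 0; report 8 gives 10 > 0. Violating.
Others report (8, 18, 18): truth gives 0; report 3 gives 15 > 0. Violating.
Others report (3, 3, 3): truth gives 0; no alternative beats it.
Others report (3, 3, 8): truth gives 0; no alternative beats it.
(Checking all 27 profiles: 10 have a profitable deviation, 17 do not.)

10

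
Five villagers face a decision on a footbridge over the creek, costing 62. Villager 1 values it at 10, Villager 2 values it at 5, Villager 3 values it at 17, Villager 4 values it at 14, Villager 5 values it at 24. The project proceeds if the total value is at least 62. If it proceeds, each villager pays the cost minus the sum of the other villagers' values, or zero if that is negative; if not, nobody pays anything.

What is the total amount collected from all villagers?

Total value 70 ≥ cost 62, so it is built.
Villager 1: others sum to 60; max(0, 62 - 60) = 2.
Villager 2: others sum to 65; max(0, 62 - 65) = 0.
Villager 3: others sum to 53; max(0, 62 - 53) = 9.
Villager 4: others sum to 56; max(0, 62 - 56) = 6.
Villager 5: others sum to 46; max(0, 62 - 46) = 16.
Total collected = 2 + 0 + 9 + 6 + 16 = 33.

33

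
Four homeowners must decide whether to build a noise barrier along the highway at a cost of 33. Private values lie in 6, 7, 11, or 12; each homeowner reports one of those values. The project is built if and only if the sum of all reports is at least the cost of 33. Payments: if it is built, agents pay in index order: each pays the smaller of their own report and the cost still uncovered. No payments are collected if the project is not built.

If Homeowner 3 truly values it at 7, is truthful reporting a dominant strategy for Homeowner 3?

Consider the case where Homeowner 1 reports 6, Homeowner 2 reports 11 and Homeowner 4 reports 11.
Truthful report 7: project built, pays 7, utility 7 - 7 = 0.
Report 6 instead: project built, pays 6, utility 7 - 6 = 1.
Since 1 > 0, reporting 6 is strictly better here, so truthful reporting is not dominant.

No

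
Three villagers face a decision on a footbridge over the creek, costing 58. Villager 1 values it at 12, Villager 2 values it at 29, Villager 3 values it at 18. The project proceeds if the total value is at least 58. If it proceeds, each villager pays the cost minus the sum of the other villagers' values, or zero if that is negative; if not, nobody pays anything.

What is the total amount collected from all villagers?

Total value 59 ≥ cost 58, so it is built.
Villager 1: others sum to 47; max(0, 58 - 47) = 11.
Villager 2: others sum to 30; max(0, 58 - 30) = 28.
Villager 3: others sum to 41; max(0, 58 - 41) = 17.
Total collected = 11 + 28 + 17 = 56.

56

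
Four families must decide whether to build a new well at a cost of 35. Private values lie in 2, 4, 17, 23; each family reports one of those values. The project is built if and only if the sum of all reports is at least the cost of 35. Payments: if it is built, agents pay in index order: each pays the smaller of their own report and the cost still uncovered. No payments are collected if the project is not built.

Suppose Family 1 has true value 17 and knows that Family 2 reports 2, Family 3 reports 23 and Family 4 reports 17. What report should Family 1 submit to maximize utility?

Report 2: project built, pays 2, utility 17 - 2 = 15.
Report 4: project built, pays 4, utility 17 - 4 = 13.
Report 17: project built, pays 17, utility 17 - 17 = 0.
Report 23: project built, pays 23, utility 17 - 23 = -6.
The best choice is 2 with utility 15.

2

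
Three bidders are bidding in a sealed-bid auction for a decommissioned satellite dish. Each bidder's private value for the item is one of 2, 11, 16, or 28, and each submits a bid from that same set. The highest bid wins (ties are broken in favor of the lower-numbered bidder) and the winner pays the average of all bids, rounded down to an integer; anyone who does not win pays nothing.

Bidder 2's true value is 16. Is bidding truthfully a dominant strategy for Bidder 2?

No

Consider the case where Bidder 1 bids 2 and Bidder 3 bids 2.
Truthful bid 16: wins, pays 6, utility 16 - 6 = 10.
Bid 11 instead: wins, pays 5, utility 16 - 5 = 11.
Since 11 > 10, bidding 11 is strictly better here, so truthful bidding is not dominant.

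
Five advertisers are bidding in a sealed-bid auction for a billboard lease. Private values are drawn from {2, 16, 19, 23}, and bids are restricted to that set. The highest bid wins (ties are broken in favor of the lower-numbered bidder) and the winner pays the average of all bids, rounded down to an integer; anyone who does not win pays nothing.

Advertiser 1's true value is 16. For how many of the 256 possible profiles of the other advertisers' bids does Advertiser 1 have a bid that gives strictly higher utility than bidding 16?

85

Others bid (2, 2, 2, 2): truth gives 12; bid 2 gives 14 > 12. Violating.
Others bid (2, 2, 2, 19): truth gives 0; bid 19 gives 8 > 0. Violating.
Others bid (2, 2, 2, 23): truth gives 0; bid 23 gives 6 > 0. Violating.
Others bid (2, 2, 16, 19): truth gives 0; bid 19 gives 5 > 0. Violating.
Others bid (2, 2, 2, 16): truth gives 9; no alternative beats it.
Others bid (2, 2, 16, 2): truth gives 9; no alternative beats it.
(Checking all 256 profiles: 85 have a profitable deviation, 171 do not.)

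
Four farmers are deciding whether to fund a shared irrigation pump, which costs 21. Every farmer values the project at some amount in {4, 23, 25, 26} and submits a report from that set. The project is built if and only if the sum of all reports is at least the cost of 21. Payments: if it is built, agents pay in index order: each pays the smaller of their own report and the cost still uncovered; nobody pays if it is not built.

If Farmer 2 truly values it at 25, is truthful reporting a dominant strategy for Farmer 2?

No

Consider the case where Farmer 1 reports 4, Farmer 3 reports 4 and Farmer 4 reports 23.
Truthful report 25: project built, pays 17, utility 25 - 17 = 8.
Report 4 instead: project built, pays 4, utility 25 - 4 = 21.
Since 21 > 8, reporting 4 is strictly better here, so truthful reporting is not dominant.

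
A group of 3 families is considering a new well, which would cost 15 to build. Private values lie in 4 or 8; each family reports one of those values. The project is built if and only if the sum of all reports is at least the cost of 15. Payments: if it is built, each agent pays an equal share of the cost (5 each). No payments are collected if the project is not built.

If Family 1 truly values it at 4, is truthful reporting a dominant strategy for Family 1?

Check each profile of the others' reports and compare truth against every alternative report.
Others report (4, 4): truth gives 0, best alternative gives -1.
Others report (4, 8): truth gives -1, best alternative gives -1.
Others report (8, 4): truth gives -1, best alternative gives -1.
Others report (8, 8): truth gives -1, best alternative gives -1.
In every case the truthful report is at least as good as any alternative, so it is a dominant strategy.

Yes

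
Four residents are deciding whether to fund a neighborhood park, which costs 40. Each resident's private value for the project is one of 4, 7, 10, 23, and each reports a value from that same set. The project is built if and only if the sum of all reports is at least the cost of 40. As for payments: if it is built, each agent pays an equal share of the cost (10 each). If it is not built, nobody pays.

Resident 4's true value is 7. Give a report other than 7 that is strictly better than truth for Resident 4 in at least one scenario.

4

Suppose Resident 1 reports 4, Resident 2 reports 7 and Resident 3 reports 23.
Report 7: project built, pays 10, utility 7 - 10 = -3.
Report 4: project not built, utility 0.
So reporting 4 beats truth here (0 > -3).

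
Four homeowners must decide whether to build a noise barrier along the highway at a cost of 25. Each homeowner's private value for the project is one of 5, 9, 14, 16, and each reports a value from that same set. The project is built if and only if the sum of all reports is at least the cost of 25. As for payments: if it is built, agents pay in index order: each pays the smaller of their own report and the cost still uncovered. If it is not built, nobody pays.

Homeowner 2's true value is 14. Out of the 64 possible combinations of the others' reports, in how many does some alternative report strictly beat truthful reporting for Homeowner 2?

Others report (5, 5, 9): truth gives 0; report 9 gives 5 > 0. Violating.
Others report (5, 5, 14): truth gives 0; report 5 gives 9 > 0. Violating.
Others report (5, 5, 16): truth gives 0; report 5 gives 9 > 0. Violating.
Others report (5, 9, 5): truth gives 0; report 9 gives 5 > 0. Violating.
Others report (5, 5, 5): truth gives 0; no alternative beats it.
(Checking all 64 profiles: 63 have a profitable deviation, 1 does not.)

63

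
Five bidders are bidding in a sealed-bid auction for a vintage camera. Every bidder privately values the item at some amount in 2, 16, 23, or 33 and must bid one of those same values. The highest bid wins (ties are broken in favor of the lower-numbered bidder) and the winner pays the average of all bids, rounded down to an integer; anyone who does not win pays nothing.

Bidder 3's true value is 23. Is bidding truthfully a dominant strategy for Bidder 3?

No

Consider the case where Bidder 1 bids 2, Bidder 2 bids 2, Bidder 4 bids 2 and Bidder 5 bids 2.
Truthful bid 23: wins, pays 6, utility 23 - 6 = 17.
Bid 16 instead: wins, pays 4, utility 23 - 4 = 19.
Since 19 > 17, bidding 16 is strictly better here, so truthful bidding is not dominant.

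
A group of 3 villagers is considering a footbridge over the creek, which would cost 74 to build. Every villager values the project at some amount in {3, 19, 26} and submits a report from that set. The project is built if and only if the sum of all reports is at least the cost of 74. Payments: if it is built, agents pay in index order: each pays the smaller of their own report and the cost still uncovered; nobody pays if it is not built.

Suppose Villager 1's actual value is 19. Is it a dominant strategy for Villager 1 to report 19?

Check each profile of the others' reports and compare truth against every alternative report.
Others report (3, 3): truth gives 0, best alternative gives 0.
Others report (3, 19): truth gives 0, best alternative gives 0.
Others report (3, 26): truth gives 0, best alternative gives 0.
Others report (19, 3): truth gives 0, best alternative gives 0.
Others report (19, 19): truth gives 0, best alternative gives 0.
Others report (19, 26): truth gives 0, best alternative gives 0.
(Remaining 3 profiles checked similarly; truth is weakly best in each.)
In every case the truthful report is at least as good as any alternative, so it is a dominant strategy.

Yes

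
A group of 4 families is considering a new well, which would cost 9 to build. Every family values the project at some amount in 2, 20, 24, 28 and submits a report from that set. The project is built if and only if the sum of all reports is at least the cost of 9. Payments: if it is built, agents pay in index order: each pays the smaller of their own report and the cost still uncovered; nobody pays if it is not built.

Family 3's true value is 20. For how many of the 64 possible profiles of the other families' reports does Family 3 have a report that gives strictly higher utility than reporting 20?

3

Others report (2, 2, 20): truth gives 15; report 2 gives 18 > 15. Violating.
Others report (2, 2, 24): truth gives 15; report 2 gives 18 > 15. Violating.
Others report (2, 2, 28): truth gives 15; report 2 gives 18 > 15. Violating.
Others report (2, 2, 2): truth gives 15; no alternative beats it.
Others report (2, 20, 2): truth gives 20; no alternative beats it.
(Checking all 64 profiles: 3 have a profitable deviation, 61 do not.)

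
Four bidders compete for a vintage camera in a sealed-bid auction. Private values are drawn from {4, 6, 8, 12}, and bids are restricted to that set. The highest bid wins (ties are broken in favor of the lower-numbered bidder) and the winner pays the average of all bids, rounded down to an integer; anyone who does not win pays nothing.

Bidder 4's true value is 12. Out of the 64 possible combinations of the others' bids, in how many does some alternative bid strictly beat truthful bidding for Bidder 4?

Others bid (4, 4, 4): truth gives 6; bid 6 gives 8 > 6. Violating.
Others bid (4, 4, 6): truth gives 6; bid 8 gives 7 > 6. Violating.
Others bid (4, 6, 4): truth gives 6; bid 8 gives 7 > 6. Violating.
Others bid (4, 6, 6): truth gives 5; bid 8 gives 6 > 5. Violating.
Others bid (4, 4, 8): truth gives 5; no alternative beats it.
Others bid (4, 4, 12): truth gives 0; no alternative beats it.
(Checking all 64 profiles: 8 have a profitable deviation, 56 do not.)

8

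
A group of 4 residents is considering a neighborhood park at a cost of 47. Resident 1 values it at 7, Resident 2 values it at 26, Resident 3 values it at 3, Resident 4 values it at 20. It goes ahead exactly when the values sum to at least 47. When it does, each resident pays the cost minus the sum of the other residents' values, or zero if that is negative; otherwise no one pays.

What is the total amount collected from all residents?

Total value 56 ≥ cost 47, so it is built.
Resident 1: others sum to 49; max(0, 47 - 49) = 0.
Resident 2: others sum to 30; max(0, 47 - 30) = 17.
Resident 3: others sum to 53; max(0, 47 - 53) = 0.
Resident 4: others sum to 36; max(0, 47 - 36) = 11.
Total collected = 0 + 17 + 0 + 11 = 28.

28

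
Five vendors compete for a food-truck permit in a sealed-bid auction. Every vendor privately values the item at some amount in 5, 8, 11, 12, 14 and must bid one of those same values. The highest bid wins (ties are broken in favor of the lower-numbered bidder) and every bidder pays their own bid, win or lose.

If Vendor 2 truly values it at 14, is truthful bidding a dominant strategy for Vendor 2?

Consider the case where Vendor 1 bids 5, Vendor 3 bids 5, Vendor 4 bids 5 and Vendor 5 bids 5.
Truthful bid 14: wins, pays 14, utility 14 - 14 = 0.
Bid 8 instead: wins, pays 8, utility 14 - 8 = 6.
Since 6 > 0, bidding 8 is strictly better here, so truthful bidding is not dominant.

No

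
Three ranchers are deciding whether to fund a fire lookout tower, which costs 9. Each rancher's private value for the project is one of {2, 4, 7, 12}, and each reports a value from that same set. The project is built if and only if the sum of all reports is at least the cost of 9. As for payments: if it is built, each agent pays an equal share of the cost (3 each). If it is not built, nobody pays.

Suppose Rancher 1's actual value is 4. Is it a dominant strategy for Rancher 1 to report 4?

Consider the case where Rancher 2 reports 2 and Rancher 3 reports 2.
Truthful report 4: project not built, utility 0.
Report 7 instead: project built, pays 3, utility 4 - 3 = 1.
Since 1 > 0, reporting 7 is strictly better here, so truthful reporting is not dominant.

No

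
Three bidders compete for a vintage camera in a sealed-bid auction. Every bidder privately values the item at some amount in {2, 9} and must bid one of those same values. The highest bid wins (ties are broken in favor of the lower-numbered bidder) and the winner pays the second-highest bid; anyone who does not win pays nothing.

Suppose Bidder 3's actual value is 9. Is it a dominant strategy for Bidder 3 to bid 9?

Check each profile of the others' bids and compare truth against every alternative bid.
Others bid (2, 2): truth gives 7, best alternative gives 0.
Others bid (2, 9): truth gives 0, best alternative gives 0.
Others bid (9, 2): truth gives 0, best alternative gives 0.
Others bid (9, 9): truth gives 0, best alternative gives 0.
In every case the truthful bid is at least as good as any alternative, so it is a dominant strategy.

Yes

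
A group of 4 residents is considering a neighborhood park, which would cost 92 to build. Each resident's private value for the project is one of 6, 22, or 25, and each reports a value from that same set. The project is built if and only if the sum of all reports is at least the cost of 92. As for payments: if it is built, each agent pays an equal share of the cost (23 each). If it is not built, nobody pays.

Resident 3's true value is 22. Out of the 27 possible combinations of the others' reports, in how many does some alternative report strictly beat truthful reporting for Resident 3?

Others report (22, 25, 25): truth gives -1; report 6 gives 0 > -1. Violating.
Others report (25, 22, 25): truth gives -1; report 6 gives 0 > -1. Violating.
Others report (25, 25, 22): truth gives -1; report 6 gives 0 > -1. Violating.
Others report (25, 25, 25): truth gives -1; report 6 gives 0 > -1. Violating.
Others report (6, 6, 6): truth gives 0; no alternative beats it.
Others report (6, 6, 22): truth gives 0; no alternative beats it.
(Checking all 27 profiles: 4 have a profitable deviation, 23 do not.)

4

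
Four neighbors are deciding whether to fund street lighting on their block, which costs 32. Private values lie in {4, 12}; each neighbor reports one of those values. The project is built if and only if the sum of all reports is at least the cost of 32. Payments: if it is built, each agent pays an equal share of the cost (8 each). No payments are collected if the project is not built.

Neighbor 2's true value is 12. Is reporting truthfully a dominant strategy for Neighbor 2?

Yes

Check each profile of the others' reports and compare truth against every alternative report.
Others report (4, 4, 12): truth gives 4, best alternative gives 0.
Others report (4, 12, 4): truth gives 4, best alternative gives 0.
Others report (12, 4, 4): truth gives 4, best alternative gives 0.
Others report (4, 12, 12): truth gives 4, best alternative gives 4.
Others report (12, 4, 12): truth gives 4, best alternative gives 4.
Others report (12, 12, 4): truth gives 4, best alternative gives 4.
(Remaining 2 profiles checked similarly; truth is weakly best in each.)
In every case the truthful report is at least as good as any alternative, so it is a dominant strategy.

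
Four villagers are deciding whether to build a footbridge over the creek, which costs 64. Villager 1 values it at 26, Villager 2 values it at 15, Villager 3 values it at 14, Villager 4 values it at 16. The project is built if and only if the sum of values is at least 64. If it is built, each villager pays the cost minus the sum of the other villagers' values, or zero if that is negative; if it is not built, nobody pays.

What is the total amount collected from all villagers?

43

Total value 71 ≥ cost 64, so it is built.
Villager 1: others sum to 45; max(0, 64 - 45) = 19.
Villager 2: others sum to 56; max(0, 64 - 56) = 8.
Villager 3: others sum to 57; max(0, 64 - 57) = 7.
Villager 4: others sum to 55; max(0, 64 - 55) = 9.
Total collected = 19 + 8 + 7 + 9 = 43.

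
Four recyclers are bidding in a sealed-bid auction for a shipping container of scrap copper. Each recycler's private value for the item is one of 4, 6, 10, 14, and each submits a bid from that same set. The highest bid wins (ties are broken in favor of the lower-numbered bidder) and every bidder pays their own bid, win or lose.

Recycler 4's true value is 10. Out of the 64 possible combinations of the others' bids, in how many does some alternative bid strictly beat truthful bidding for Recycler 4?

Others bid (4, 4, 4): truth gives 0; bid 6 gives 4 > 0. Violating.
Others bid (4, 4, 10): truth gives -10; bid 4 gives -4 > -10. Violating.
Others bid (4, 4, 14): truth gives -10; bid 4 gives -4 > -10. Violating.
Others bid (4, 6, 10): truth gives -10; bid 4 gives -4 > -10. Violating.
Others bid (4, 4, 6): truth gives 0; no alternative beats it.
Others bid (4, 6, 4): truth gives 0; no alternative beats it.
(Checking all 64 profiles: 57 have a profitable deviation, 7 do not.)

57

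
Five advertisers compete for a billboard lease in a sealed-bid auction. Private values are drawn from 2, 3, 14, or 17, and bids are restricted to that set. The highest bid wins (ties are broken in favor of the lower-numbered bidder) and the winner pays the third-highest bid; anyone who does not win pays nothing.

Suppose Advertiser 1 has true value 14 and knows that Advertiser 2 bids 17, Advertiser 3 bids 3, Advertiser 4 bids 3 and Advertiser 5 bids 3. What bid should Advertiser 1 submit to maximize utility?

17

Bid 2: loses, pays 0, utility 0.
Bid 3: loses, pays 0, utility 0.
Bid 14: loses, pays 0, utility 0.
Bid 17: wins, pays 3, utility 14 - 3 = 11.
The best choice is 17 with utility 11.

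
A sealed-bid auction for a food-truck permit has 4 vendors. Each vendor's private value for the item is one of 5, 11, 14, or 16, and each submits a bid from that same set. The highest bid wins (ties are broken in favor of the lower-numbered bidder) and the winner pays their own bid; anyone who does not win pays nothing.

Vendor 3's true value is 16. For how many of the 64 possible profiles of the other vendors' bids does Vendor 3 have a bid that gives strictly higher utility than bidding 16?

Others bid (5, 5, 5): truth gives 0; bid 11 gives 5 > 0. Violating.
Others bid (5, 5, 11): truth gives 0; bid 11 gives 5 > 0. Violating.
Others bid (5, 5, 14): truth gives 0; bid 14 gives 2 > 0. Violating.
Others bid (5, 11, 5): truth gives 0; bid 14 gives 2 > 0. Violating.
Others bid (5, 5, 16): truth gives 0; no alternative beats it.
Others bid (5, 11, 16): truth gives 0; no alternative beats it.
(Checking all 64 profiles: 12 have a profitable deviation, 52 do not.)

12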